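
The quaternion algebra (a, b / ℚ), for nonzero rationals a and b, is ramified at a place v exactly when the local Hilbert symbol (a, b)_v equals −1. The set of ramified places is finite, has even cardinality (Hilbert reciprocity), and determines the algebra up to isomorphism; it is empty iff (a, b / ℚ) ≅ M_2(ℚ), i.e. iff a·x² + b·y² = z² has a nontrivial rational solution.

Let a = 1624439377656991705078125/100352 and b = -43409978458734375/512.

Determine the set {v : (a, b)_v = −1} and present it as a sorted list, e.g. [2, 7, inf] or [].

[2, 5]

Mod squares: a ≡ 10730, b ≡ -62. Check v ∈ {∞, 2, 3, 5, 7, 29, 31, 37}.
v=∞: 10730 > 0 and -62 < 0  ⇒  (a,b)_∞ = +1.
v=31: a=31^4·(≡7), b=31^3·(≡15) mod 31; (7|31)=+1, (15|31)=-1; (−1)^{4·3·15}·(+1)^3·(-1)^4 = +1.
v=37: a=37^3·(≡6), b=37^2·(≡7) mod 37; (6|37)=-1, (7|37)=+1; (−1)^{3·2·18}·(-1)^2·(+1)^3 = +1.
v=2: v_2(a)=-11, v_2(b)=-9; units ≡ 5, 1 (mod 8); ε·ε+αω+βω = 0·0+-11·0+-9·1 ≡ 1  ⇒  (a,b)_2 = -1.
v=29: a=29^3·(≡9), b=29^2·(≡22) mod 29; (9|29)=+1, (22|29)=+1; (−1)^{3·2·14}·(+1)^2·(+1)^3 = +1.
v=7: a=7^-2·(≡6), b=7^0·(≡2) mod 7; (6|7)=-1, (2|7)=+1; (−1)^{-2·0·3}·(-1)^0·(+1)^-2 = +1.
v=3: a=3^6·(≡2), b=3^4·(≡1) mod 3; (2|3)=-1, (1|3)=+1; (−1)^{6·4·1}·(-1)^4·(+1)^6 = +1.
v=5: a=5^9·(≡4), b=5^6·(≡3) mod 5; (4|5)=+1, (3|5)=-1; (−1)^{9·6·2}·(+1)^6·(-1)^9 = -1.
(10730, -62 / ℚ) ramifies at {2, 5}: a division algebra.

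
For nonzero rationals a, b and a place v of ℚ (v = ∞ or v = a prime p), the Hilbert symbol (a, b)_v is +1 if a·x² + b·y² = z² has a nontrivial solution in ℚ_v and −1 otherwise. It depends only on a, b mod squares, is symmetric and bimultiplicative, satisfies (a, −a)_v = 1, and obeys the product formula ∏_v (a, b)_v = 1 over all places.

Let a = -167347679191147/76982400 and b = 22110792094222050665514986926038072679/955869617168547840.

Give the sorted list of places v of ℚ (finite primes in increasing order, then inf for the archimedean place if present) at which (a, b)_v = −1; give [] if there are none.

[2, 3, 5, 11, 13, 23]

Mod squares: a ≡ -335478, b ≡ 43010. Check v ∈ {∞, 2, 3, 5, 7, 11, 13, 17, 23, 29, 37}.
v=3: a=3^-7·(≡2), b=3^-18·(≡2) mod 3; (2|3)=-1, (2|3)=-1; (−1)^{-7·-18·1}·(-1)^-18·(-1)^-7 = -1.
v=11: a=11^-1·(≡9), b=11^-1·(≡3) mod 11; (9|11)=+1, (3|11)=+1; (−1)^{-1·-1·5}·(+1)^-1·(+1)^-1 = -1.
v=5: a=5^-2·(≡3), b=5^-1·(≡3) mod 5; (3|5)=-1, (3|5)=-1; (−1)^{-2·-1·2}·(-1)^-1·(-1)^-2 = -1.
v=23: a=23^5·(≡11), b=23^11·(≡7) mod 23; (11|23)=-1, (7|23)=-1; (−1)^{5·11·11}·(-1)^11·(-1)^5 = -1.
v=37: a=37^0·(≡4), b=37^-2·(≡25) mod 37; (4|37)=+1, (25|37)=+1; (−1)^{0·-2·18}·(+1)^-2·(+1)^0 = +1.
v=29: a=29^0·(≡4), b=29^2·(≡21) mod 29; (4|29)=+1, (21|29)=-1; (−1)^{0·2·14}·(+1)^2·(-1)^0 = +1.
v=∞: -335478 < 0 and 43010 > 0  ⇒  (a,b)_∞ = +1.
v=13: a=13^1·(≡3), b=13^2·(≡8) mod 13; (3|13)=+1, (8|13)=-1; (−1)^{1·2·6}·(+1)^2·(-1)^1 = -1.
v=2: v_2(a)=-7, v_2(b)=-15; units ≡ 5, 1 (mod 8); ε·ε+αω+βω = 0·0+-7·0+-15·1 ≡ 1  ⇒  (a,b)_2 = -1.
v=7: a=7^6·(≡1), b=7^16·(≡1) mod 7; (1|7)=+1, (1|7)=+1; (−1)^{6·16·3}·(+1)^16·(+1)^6 = +1.
v=17: a=17^1·(≡6), b=17^3·(≡5) mod 17; (6|17)=-1, (5|17)=-1; (−1)^{1·3·8}·(-1)^3·(-1)^1 = +1.
(-335478, 43010 / ℚ) ramifies at {2, 3, 5, 11, 13, 23}: a division algebra.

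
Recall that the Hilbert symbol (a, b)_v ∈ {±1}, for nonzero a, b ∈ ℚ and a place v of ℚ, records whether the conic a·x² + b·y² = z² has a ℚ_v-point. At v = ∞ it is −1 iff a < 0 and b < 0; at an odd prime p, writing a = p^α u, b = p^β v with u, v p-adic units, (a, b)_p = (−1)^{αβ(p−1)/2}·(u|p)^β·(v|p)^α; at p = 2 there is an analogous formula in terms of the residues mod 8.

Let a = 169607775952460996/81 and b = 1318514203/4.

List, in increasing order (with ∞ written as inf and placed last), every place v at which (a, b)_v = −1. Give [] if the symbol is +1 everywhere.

[17, 29]

Mod squares: a ≡ 41, b ≡ 784363. Check v ∈ {∞, 2, 3, 17, 29, 37, 41, 43}.
v=3: a=3^-4·(≡2), b=3^0·(≡1) mod 3; (2|3)=-1, (1|3)=+1; (−1)^{-4·0·1}·(-1)^0·(+1)^-4 = +1.
v=43: a=43^2·(≡11), b=43^1·(≡9) mod 43; (11|43)=+1, (9|43)=+1; (−1)^{2·1·21}·(+1)^1·(+1)^2 = +1.
v=17: a=17^2·(≡14), b=17^1·(≡8) mod 17; (14|17)=-1, (8|17)=+1; (−1)^{2·1·8}·(-1)^1·(+1)^2 = -1.
v=41: a=41^3·(≡31), b=41^2·(≡39) mod 41; (31|41)=+1, (39|41)=+1; (−1)^{3·2·20}·(+1)^2·(+1)^3 = +1.
v=29: a=29^2·(≡17), b=29^1·(≡17) mod 29; (17|29)=-1, (17|29)=-1; (−1)^{2·1·14}·(-1)^1·(-1)^2 = -1.
v=∞: 41 > 0 and 784363 > 0  ⇒  (a,b)_∞ = +1.
v=37: a=37^2·(≡30), b=37^1·(≡29) mod 37; (30|37)=+1, (29|37)=-1; (−1)^{2·1·18}·(+1)^1·(-1)^2 = +1.
v=2: v_2(a)=2, v_2(b)=-2; units ≡ 1, 3 (mod 8); ε·ε+αω+βω = 0·1+2·1+-2·0 ≡ 0  ⇒  (a,b)_2 = +1.
(41, 784363 / ℚ) ramifies at {17, 29}: a division algebra.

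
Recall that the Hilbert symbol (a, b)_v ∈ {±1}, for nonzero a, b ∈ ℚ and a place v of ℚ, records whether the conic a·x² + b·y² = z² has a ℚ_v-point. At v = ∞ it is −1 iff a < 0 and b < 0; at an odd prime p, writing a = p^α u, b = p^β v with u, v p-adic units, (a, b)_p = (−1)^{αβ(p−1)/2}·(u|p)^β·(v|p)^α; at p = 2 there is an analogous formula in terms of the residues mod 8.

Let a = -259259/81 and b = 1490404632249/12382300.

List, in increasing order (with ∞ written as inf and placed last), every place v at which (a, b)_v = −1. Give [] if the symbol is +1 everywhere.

[11, 37]

Mod squares: a ≡ -5291, b ≡ 434343. Check v ∈ {∞, 2, 3, 5, 7, 11, 13, 19, 29, 37, 43}.
v=19: a=19^0·(≡3), b=19^-2·(≡18) mod 19; (3|19)=-1, (18|19)=-1; (−1)^{0·-2·9}·(-1)^-2·(-1)^0 = +1.
v=11: a=11^1·(≡1), b=11^0·(≡7) mod 11; (1|11)=+1, (7|11)=-1; (−1)^{1·0·5}·(+1)^0·(-1)^1 = -1.
v=7: a=7^2·(≡2), b=7^-3·(≡1) mod 7; (2|7)=+1, (1|7)=+1; (−1)^{2·-3·3}·(+1)^-3·(+1)^2 = +1.
v=5: a=5^0·(≡1), b=5^-2·(≡2) mod 5; (1|5)=+1, (2|5)=-1; (−1)^{0·-2·2}·(+1)^-2·(-1)^0 = +1.
v=∞: -5291 < 0 and 434343 > 0  ⇒  (a,b)_∞ = +1.
v=2: v_2(a)=0, v_2(b)=-2; units ≡ 5, 7 (mod 8); ε·ε+αω+βω = 0·1+0·0+-2·1 ≡ 0  ⇒  (a,b)_2 = +1.
v=29: a=29^0·(≡24), b=29^2·(≡18) mod 29; (24|29)=+1, (18|29)=-1; (−1)^{0·2·14}·(+1)^2·(-1)^0 = +1.
v=13: a=13^1·(≡4), b=13^5·(≡12) mod 13; (4|13)=+1, (12|13)=+1; (−1)^{1·5·6}·(+1)^5·(+1)^1 = +1.
v=37: a=37^1·(≡35), b=37^1·(≡34) mod 37; (35|37)=-1, (34|37)=+1; (−1)^{1·1·18}·(-1)^1·(+1)^1 = -1.
v=3: a=3^-4·(≡1), b=3^1·(≡1) mod 3; (1|3)=+1, (1|3)=+1; (−1)^{-4·1·1}·(+1)^1·(+1)^-4 = +1.
v=43: a=43^0·(≡11), b=43^1·(≡27) mod 43; (11|43)=+1, (27|43)=-1; (−1)^{0·1·21}·(+1)^1·(-1)^0 = +1.
(-5291, 434343 / ℚ) ramifies at {11, 37}: a division algebra.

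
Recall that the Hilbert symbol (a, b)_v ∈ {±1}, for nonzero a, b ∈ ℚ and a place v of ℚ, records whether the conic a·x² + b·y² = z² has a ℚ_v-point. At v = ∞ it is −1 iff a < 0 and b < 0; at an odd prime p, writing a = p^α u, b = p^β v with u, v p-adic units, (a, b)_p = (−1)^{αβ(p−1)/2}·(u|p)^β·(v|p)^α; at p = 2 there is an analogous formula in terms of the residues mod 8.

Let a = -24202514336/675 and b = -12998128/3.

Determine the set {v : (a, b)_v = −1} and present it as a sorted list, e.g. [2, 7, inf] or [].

(a, b) ≡ (-1518, -14421) mod (ℚ^×)²; places V = {2, 3, 5, 7, 11, 13, 19, 23, ∞}.
(a,b)_∞: sgn(-1518)=−, sgn(-14421)=−, so -1.
(a,b)_7: α=2, u≡4; β=0, v≡6 (mod 7); (4|7)=+1, (6|7)=-1; sign (−1)^0·+1^0·-1^2 = +1.
(a,b)_5: α=-2, u≡2; β=0, v≡4 (mod 5); (2|5)=-1, (4|5)=+1; sign (−1)^0·-1^0·+1^-2 = +1.
(a,b)_2: α=5, β=4; u≡1, v≡3 (mod 8); ε(u)ε(v)=0·1, αω(v)=5·1, βω(u)=4·0; sum ≡ 1  ⇒  -1.
(a,b)_3: α=-3, u≡1; β=-1, v≡2 (mod 3); (1|3)=+1, (2|3)=-1; sign (−1)^1·+1^-1·-1^-3 = +1.
(a,b)_13: α=2, u≡12; β=2, v≡3 (mod 13); (12|13)=+1, (3|13)=+1; sign (−1)^0·+1^2·+1^2 = +1.
(a,b)_19: α=2, u≡12; β=1, v≡7 (mod 19); (12|19)=-1, (7|19)=+1; sign (−1)^0·-1^1·+1^2 = -1.
(a,b)_23: α=1, u≡9; β=1, v≡22 (mod 23); (9|23)=+1, (22|23)=-1; sign (−1)^1·+1^1·-1^1 = +1.
(a,b)_11: α=1, u≡1; β=1, v≡9 (mod 11); (1|11)=+1, (9|11)=+1; sign (−1)^1·+1^1·+1^1 = -1.
(-1518, -14421 / ℚ) ramifies at {2, 11, 19, ∞}: a division algebra.

[2, 11, 19, inf]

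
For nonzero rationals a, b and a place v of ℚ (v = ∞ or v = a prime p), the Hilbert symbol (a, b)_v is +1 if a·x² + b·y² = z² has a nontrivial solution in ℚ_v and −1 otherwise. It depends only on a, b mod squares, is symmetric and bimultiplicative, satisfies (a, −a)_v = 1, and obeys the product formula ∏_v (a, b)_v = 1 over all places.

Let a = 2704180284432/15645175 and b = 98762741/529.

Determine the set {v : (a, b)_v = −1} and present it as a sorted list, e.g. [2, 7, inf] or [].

(a, b) ≡ (24871, 2261) mod (ℚ^×)²; places V = {2, 3, 5, 7, 11, 13, 17, 19, 23, ∞}.
(a,b)_19: α=3, u≡11; β=3, v≡1 (mod 19); (11|19)=+1, (1|19)=+1; sign (−1)^1·+1^3·+1^3 = -1.
(a,b)_∞: sgn(24871)=+, sgn(2261)=+, so +1.
(a,b)_7: α=-1, u≡2; β=1, v≡2 (mod 7); (2|7)=+1, (2|7)=+1; sign (−1)^1·+1^1·+1^-1 = -1.
(a,b)_13: α=-2, u≡8; β=0, v≡10 (mod 13); (8|13)=-1, (10|13)=+1; sign (−1)^0·-1^0·+1^-2 = +1.
(a,b)_23: α=-2, u≡1; β=-2, v≡5 (mod 23); (1|23)=+1, (5|23)=-1; sign (−1)^0·+1^-2·-1^-2 = +1.
(a,b)_5: α=-2, u≡1; β=0, v≡4 (mod 5); (1|5)=+1, (4|5)=+1; sign (−1)^0·+1^0·+1^-2 = +1.
(a,b)_17: α=1, u≡4; β=1, v≡5 (mod 17); (4|17)=+1, (5|17)=-1; sign (−1)^0·+1^1·-1^1 = -1.
(a,b)_11: α=5, u≡2; β=2, v≡10 (mod 11); (2|11)=-1, (10|11)=-1; sign (−1)^0·-1^2·-1^5 = -1.
(a,b)_2: α=4, β=0; u≡7, v≡5 (mod 8); ε(u)ε(v)=1·0, αω(v)=4·1, βω(u)=0·0; sum ≡ 0  ⇒  +1.
(a,b)_3: α=2, u≡1; β=0, v≡2 (mod 3); (1|3)=+1, (2|3)=-1; sign (−1)^0·+1^0·-1^2 = +1.
|Ram(24871, 2261)| = 4, even; anisotropic at {7, 11, 17, 19}.

[7, 11, 17, 19]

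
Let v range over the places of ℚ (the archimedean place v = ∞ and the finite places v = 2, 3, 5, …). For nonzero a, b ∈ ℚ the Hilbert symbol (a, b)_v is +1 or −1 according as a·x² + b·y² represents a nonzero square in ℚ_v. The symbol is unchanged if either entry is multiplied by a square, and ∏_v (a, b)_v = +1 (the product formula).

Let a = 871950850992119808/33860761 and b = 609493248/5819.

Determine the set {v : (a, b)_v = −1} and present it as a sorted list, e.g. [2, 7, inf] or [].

[2, 11, 13, 19]

Mod squares: a ≡ 2, b ≡ 323323. Check v ∈ {∞, 2, 3, 7, 11, 13, 17, 19, 23}.
v=23: a=23^-4·(≡1), b=23^-2·(≡3) mod 23; (1|23)=+1, (3|23)=+1; (−1)^{-4·-2·11}·(+1)^-2·(+1)^-4 = +1.
v=∞: 2 > 0 and 323323 > 0  ⇒  (a,b)_∞ = +1.
v=11: a=11^-2·(≡8), b=11^-1·(≡1) mod 11; (8|11)=-1, (1|11)=+1; (−1)^{-2·-1·5}·(-1)^-1·(+1)^-2 = -1.
v=2: v_2(a)=13, v_2(b)=8; units ≡ 1, 3 (mod 8); ε·ε+αω+βω = 0·1+13·1+8·0 ≡ 1  ⇒  (a,b)_2 = -1.
v=3: a=3^6·(≡2), b=3^4·(≡1) mod 3; (2|3)=-1, (1|3)=+1; (−1)^{6·4·1}·(-1)^4·(+1)^6 = +1.
v=17: a=17^2·(≡13), b=17^1·(≡4) mod 17; (13|17)=+1, (4|17)=+1; (−1)^{2·1·8}·(+1)^1·(+1)^2 = +1.
v=13: a=13^4·(≡11), b=13^1·(≡8) mod 13; (11|13)=-1, (8|13)=-1; (−1)^{4·1·6}·(-1)^1·(-1)^4 = -1.
v=7: a=7^2·(≡4), b=7^1·(≡6) mod 7; (4|7)=+1, (6|7)=-1; (−1)^{2·1·3}·(+1)^1·(-1)^2 = +1.
v=19: a=19^2·(≡8), b=19^1·(≡15) mod 19; (8|19)=-1, (15|19)=-1; (−1)^{2·1·9}·(-1)^1·(-1)^2 = -1.
Ram(2, 323323) = {2, 11, 13, 19}; no ℚ_2-point on the conic.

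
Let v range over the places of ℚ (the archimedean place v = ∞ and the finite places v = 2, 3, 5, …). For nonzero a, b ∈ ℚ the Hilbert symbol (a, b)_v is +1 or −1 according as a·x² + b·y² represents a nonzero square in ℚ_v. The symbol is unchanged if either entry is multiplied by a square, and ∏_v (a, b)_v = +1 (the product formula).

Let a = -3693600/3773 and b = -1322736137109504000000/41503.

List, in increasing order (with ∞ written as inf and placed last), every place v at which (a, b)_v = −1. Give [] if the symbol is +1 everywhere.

[2, 3, 11, inf]

Mod squares: a ≡ -8778, b ≡ -238602. Check v ∈ {∞, 2, 3, 5, 7, 11, 13, 19, 23}.
v=11: a=11^-1·(≡1), b=11^-2·(≡2) mod 11; (1|11)=+1, (2|11)=-1; (−1)^{-1·-2·5}·(+1)^-2·(-1)^-1 = -1.
v=23: a=23^0·(≡16), b=23^1·(≡22) mod 23; (16|23)=+1, (22|23)=-1; (−1)^{0·1·11}·(+1)^1·(-1)^0 = +1.
v=3: a=3^5·(≡2), b=3^9·(≡2) mod 3; (2|3)=-1, (2|3)=-1; (−1)^{5·9·1}·(-1)^9·(-1)^5 = -1.
v=5: a=5^2·(≡2), b=5^6·(≡3) mod 5; (2|5)=-1, (3|5)=-1; (−1)^{2·6·2}·(-1)^6·(-1)^2 = +1.
v=19: a=19^1·(≡18), b=19^3·(≡17) mod 19; (18|19)=-1, (17|19)=+1; (−1)^{1·3·9}·(-1)^3·(+1)^1 = +1.
v=∞: -8778 < 0 and -238602 < 0  ⇒  (a,b)_∞ = -1.
v=2: v_2(a)=5, v_2(b)=21; units ≡ 3, 3 (mod 8); ε·ε+αω+βω = 1·1+5·1+21·1 ≡ 1  ⇒  (a,b)_2 = -1.
v=13: a=13^0·(≡4), b=13^1·(≡7) mod 13; (4|13)=+1, (7|13)=-1; (−1)^{0·1·6}·(+1)^1·(-1)^0 = +1.
v=7: a=7^-3·(≡5), b=7^-3·(≡1) mod 7; (5|7)=-1, (1|7)=+1; (−1)^{-3·-3·3}·(-1)^-3·(+1)^-3 = +1.
|Ram(-8778, -238602)| = 4, even; anisotropic at {2, 3, 11, ∞}.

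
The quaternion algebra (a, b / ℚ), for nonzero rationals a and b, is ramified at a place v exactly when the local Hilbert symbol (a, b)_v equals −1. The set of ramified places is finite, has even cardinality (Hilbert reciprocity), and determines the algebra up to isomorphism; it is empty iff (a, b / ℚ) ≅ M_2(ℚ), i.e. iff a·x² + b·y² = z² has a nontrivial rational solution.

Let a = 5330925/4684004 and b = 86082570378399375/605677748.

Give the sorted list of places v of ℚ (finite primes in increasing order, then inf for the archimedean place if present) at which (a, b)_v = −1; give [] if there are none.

[29, 43]

(a, b) ≡ (971413, 20748410267) mod (ℚ^×)²; places V = {2, 3, 5, 11, 13, 19, 29, 31, 41, 43, 53, ∞}.
(a,b)_31: α=0, u≡7; β=1, v≡19 (mod 31); (7|31)=+1, (19|31)=+1; sign (−1)^0·+1^1·+1^0 = +1.
(a,b)_2: α=-2, β=-2; u≡5, v≡3 (mod 8); ε(u)ε(v)=0·1, αω(v)=-2·1, βω(u)=-2·1; sum ≡ 0  ⇒  +1.
(a,b)_19: α=1, u≡4; β=3, v≡10 (mod 19); (4|19)=+1, (10|19)=-1; sign (−1)^1·+1^3·-1^1 = +1.
(a,b)_41: α=-1, u≡40; β=-3, v≡25 (mod 41); (40|41)=+1, (25|41)=+1; sign (−1)^0·+1^-3·+1^-1 = +1.
(a,b)_5: α=2, u≡3; β=4, v≡3 (mod 5); (3|5)=-1, (3|5)=-1; sign (−1)^0·-1^4·-1^2 = +1.
(a,b)_∞: sgn(971413)=+, sgn(20748410267)=+, so +1.
(a,b)_53: α=0, u≡38; β=1, v≡34 (mod 53); (38|53)=+1, (34|53)=-1; sign (−1)^0·+1^1·-1^0 = +1.
(a,b)_3: α=2, u≡1; β=4, v≡2 (mod 3); (1|3)=+1, (2|3)=-1; sign (−1)^0·+1^4·-1^2 = +1.
(a,b)_11: α=0, u≡1; β=2, v≡7 (mod 11); (1|11)=+1, (7|11)=-1; sign (−1)^0·+1^2·-1^0 = +1.
(a,b)_29: α=1, u≡10; β=1, v≡13 (mod 29); (10|29)=-1, (13|29)=+1; sign (−1)^0·-1^1·+1^1 = -1.
(a,b)_43: α=1, u≡25; β=1, v≡4 (mod 43); (25|43)=+1, (4|43)=+1; sign (−1)^1·+1^1·+1^1 = -1.
(a,b)_13: α=-4, u≡10; β=-3, v≡11 (mod 13); (10|13)=+1, (11|13)=-1; sign (−1)^0·+1^-3·-1^-4 = +1.
|Ram(971413, 20748410267)| = 2, even; anisotropic at {29, 43}.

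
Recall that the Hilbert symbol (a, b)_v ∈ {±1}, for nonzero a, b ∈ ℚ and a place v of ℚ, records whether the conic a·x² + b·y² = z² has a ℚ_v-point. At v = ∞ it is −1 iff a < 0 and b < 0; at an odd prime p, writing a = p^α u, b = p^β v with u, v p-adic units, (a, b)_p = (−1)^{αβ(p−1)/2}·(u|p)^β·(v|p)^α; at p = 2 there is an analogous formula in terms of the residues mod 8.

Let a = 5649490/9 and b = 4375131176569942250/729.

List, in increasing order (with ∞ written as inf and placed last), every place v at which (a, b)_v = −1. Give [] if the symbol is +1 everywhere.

(a, b) ≡ (46690, 1610) mod (ℚ^×)²; places V = {2, 3, 5, 7, 11, 23, 29, ∞}.
(a,b)_11: α=2, u≡8; β=2, v≡3 (mod 11); (8|11)=-1, (3|11)=+1; sign (−1)^0·-1^2·+1^2 = +1.
(a,b)_5: α=1, u≡2; β=3, v≡2 (mod 5); (2|5)=-1, (2|5)=-1; sign (−1)^0·-1^3·-1^1 = +1.
(a,b)_23: α=1, u≡4; β=3, v≡8 (mod 23); (4|23)=+1, (8|23)=+1; sign (−1)^1·+1^3·+1^1 = -1.
(a,b)_29: α=1, u≡18; β=4, v≡18 (mod 29); (18|29)=-1, (18|29)=-1; sign (−1)^0·-1^4·-1^1 = -1.
(a,b)_∞: sgn(46690)=+, sgn(1610)=+, so +1.
(a,b)_7: α=1, u≡6; β=5, v≡3 (mod 7); (6|7)=-1, (3|7)=-1; sign (−1)^1·-1^5·-1^1 = -1.
(a,b)_2: α=1, β=1; u≡1, v≡5 (mod 8); ε(u)ε(v)=0·0, αω(v)=1·1, βω(u)=1·0; sum ≡ 1  ⇒  -1.
(a,b)_3: α=-2, u≡1; β=-6, v≡2 (mod 3); (1|3)=+1, (2|3)=-1; sign (−1)^0·+1^-6·-1^-2 = +1.
|Ram(46690, 1610)| = 4, even; anisotropic at {2, 7, 23, 29}.

[2, 7, 23, 29]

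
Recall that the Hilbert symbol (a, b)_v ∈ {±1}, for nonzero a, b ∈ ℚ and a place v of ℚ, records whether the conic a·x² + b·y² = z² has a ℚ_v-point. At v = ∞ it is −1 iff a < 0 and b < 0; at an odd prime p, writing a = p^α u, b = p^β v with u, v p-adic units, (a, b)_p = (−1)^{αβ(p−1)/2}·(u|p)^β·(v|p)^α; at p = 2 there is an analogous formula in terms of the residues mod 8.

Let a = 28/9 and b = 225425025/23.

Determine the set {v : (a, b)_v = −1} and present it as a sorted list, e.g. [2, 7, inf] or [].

[2, 23]

(a, b) ≡ (7, 284487) mod (ℚ^×)²; places V = {2, 3, 5, 7, 19, 23, 31, ∞}.
(a,b)_31: α=0, u≡10; β=1, v≡14 (mod 31); (10|31)=+1, (14|31)=+1; sign (−1)^0·+1^1·+1^0 = +1.
(a,b)_5: α=0, u≡2; β=2, v≡2 (mod 5); (2|5)=-1, (2|5)=-1; sign (−1)^0·-1^2·-1^0 = +1.
(a,b)_19: α=0, u≡1; β=1, v≡5 (mod 19); (1|19)=+1, (5|19)=+1; sign (−1)^0·+1^1·+1^0 = +1.
(a,b)_∞: sgn(7)=+, sgn(284487)=+, so +1.
(a,b)_7: α=1, u≡2; β=1, v≡6 (mod 7); (2|7)=+1, (6|7)=-1; sign (−1)^1·+1^1·-1^1 = +1.
(a,b)_23: α=0, u≡21; β=-1, v≡1 (mod 23); (21|23)=-1, (1|23)=+1; sign (−1)^0·-1^-1·+1^0 = -1.
(a,b)_2: α=2, β=0; u≡7, v≡7 (mod 8); ε(u)ε(v)=1·1, αω(v)=2·0, βω(u)=0·0; sum ≡ 1  ⇒  -1.
(a,b)_3: α=-2, u≡1; β=7, v≡2 (mod 3); (1|3)=+1, (2|3)=-1; sign (−1)^0·+1^7·-1^-2 = +1.
(7, 284487 / ℚ) ramifies at {2, 23}: a division algebra.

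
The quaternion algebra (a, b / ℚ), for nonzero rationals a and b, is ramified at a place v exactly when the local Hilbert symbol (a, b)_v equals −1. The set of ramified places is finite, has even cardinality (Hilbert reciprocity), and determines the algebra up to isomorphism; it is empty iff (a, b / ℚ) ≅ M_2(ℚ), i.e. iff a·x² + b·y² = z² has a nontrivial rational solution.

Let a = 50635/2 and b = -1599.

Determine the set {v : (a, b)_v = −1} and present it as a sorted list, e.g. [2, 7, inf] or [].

Mod squares: a ≡ 101270, b ≡ -1599. Check v ∈ {∞, 2, 3, 5, 13, 19, 41}.
v=5: a=5^1·(≡1), b=5^0·(≡1) mod 5; (1|5)=+1, (1|5)=+1; (−1)^{1·0·2}·(+1)^0·(+1)^1 = +1.
v=13: a=13^1·(≡4), b=13^1·(≡7) mod 13; (4|13)=+1, (7|13)=-1; (−1)^{1·1·6}·(+1)^1·(-1)^1 = -1.
v=3: a=3^0·(≡2), b=3^1·(≡1) mod 3; (2|3)=-1, (1|3)=+1; (−1)^{0·1·1}·(-1)^1·(+1)^0 = -1.
v=2: v_2(a)=-1, v_2(b)=0; units ≡ 3, 1 (mod 8); ε·ε+αω+βω = 1·0+-1·0+0·1 ≡ 0  ⇒  (a,b)_2 = +1.
v=∞: 101270 > 0 and -1599 < 0  ⇒  (a,b)_∞ = +1.
v=19: a=19^1·(≡12), b=19^0·(≡16) mod 19; (12|19)=-1, (16|19)=+1; (−1)^{1·0·9}·(-1)^0·(+1)^1 = +1.
v=41: a=41^1·(≡23), b=41^1·(≡2) mod 41; (23|41)=+1, (2|41)=+1; (−1)^{1·1·20}·(+1)^1·(+1)^1 = +1.
|Ram(101270, -1599)| = 2, even; anisotropic at {3, 13}.

[3, 13]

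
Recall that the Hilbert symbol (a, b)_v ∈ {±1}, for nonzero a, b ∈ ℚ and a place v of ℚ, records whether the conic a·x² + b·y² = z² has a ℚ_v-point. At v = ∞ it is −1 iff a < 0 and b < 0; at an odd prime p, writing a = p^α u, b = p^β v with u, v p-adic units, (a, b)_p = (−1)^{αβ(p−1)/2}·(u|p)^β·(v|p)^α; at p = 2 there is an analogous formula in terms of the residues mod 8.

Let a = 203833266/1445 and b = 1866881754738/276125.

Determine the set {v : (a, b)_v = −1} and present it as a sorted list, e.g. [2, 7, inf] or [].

[3, 5, 11, 13]

Mod squares: a ≡ 2730, b ≡ 10010. Check v ∈ {∞, 2, 3, 5, 7, 11, 13, 17, 29, 47}.
v=2: v_2(a)=1, v_2(b)=1; units ≡ 5, 5 (mod 8); ε·ε+αω+βω = 0·0+1·1+1·1 ≡ 0  ⇒  (a,b)_2 = +1.
v=3: a=3^1·(≡1), b=3^8·(≡2) mod 3; (1|3)=+1, (2|3)=-1; (−1)^{1·8·1}·(+1)^8·(-1)^1 = -1.
v=29: a=29^0·(≡4), b=29^2·(≡25) mod 29; (4|29)=+1, (25|29)=+1; (−1)^{0·2·14}·(+1)^2·(+1)^0 = +1.
v=11: a=11^0·(≡8), b=11^1·(≡2) mod 11; (8|11)=-1, (2|11)=-1; (−1)^{0·1·5}·(-1)^1·(-1)^0 = -1.
v=47: a=47^2·(≡42), b=47^-2·(≡45) mod 47; (42|47)=+1, (45|47)=-1; (−1)^{2·-2·23}·(+1)^-2·(-1)^2 = +1.
v=5: a=5^-1·(≡4), b=5^-3·(≡2) mod 5; (4|5)=+1, (2|5)=-1; (−1)^{-1·-3·2}·(+1)^-3·(-1)^-1 = -1.
v=7: a=7^1·(≡6), b=7^1·(≡4) mod 7; (6|7)=-1, (4|7)=+1; (−1)^{1·1·3}·(-1)^1·(+1)^1 = +1.
v=17: a=17^-2·(≡14), b=17^0·(≡11) mod 17; (14|17)=-1, (11|17)=-1; (−1)^{-2·0·8}·(-1)^0·(-1)^-2 = +1.
v=∞: 2730 > 0 and 10010 > 0  ⇒  (a,b)_∞ = +1.
v=13: a=13^3·(≡5), b=13^3·(≡4) mod 13; (5|13)=-1, (4|13)=+1; (−1)^{3·3·6}·(-1)^3·(+1)^3 = -1.
|Ram(2730, 10010)| = 4, even; anisotropic at {3, 5, 11, 13}.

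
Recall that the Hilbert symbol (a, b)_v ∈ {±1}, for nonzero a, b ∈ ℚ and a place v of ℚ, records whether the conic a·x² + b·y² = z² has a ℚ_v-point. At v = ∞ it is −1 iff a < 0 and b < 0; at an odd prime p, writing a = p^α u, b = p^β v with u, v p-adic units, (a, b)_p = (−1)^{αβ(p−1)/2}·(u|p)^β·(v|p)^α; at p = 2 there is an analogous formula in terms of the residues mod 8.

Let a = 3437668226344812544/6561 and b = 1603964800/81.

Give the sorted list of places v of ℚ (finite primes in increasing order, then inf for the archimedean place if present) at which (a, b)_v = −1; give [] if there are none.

[2, 19, 23, 31]

(a, b) ≡ (46, 1002478) mod (ℚ^×)²; places V = {2, 3, 5, 7, 19, 23, 31, 37, ∞}.
(a,b)_5: α=0, u≡4; β=2, v≡2 (mod 5); (4|5)=+1, (2|5)=-1; sign (−1)^0·+1^2·-1^0 = +1.
(a,b)_7: α=4, u≡2; β=0, v≡1 (mod 7); (2|7)=+1, (1|7)=+1; sign (−1)^0·+1^0·+1^4 = +1.
(a,b)_19: α=2, u≡13; β=1, v≡3 (mod 19); (13|19)=-1, (3|19)=-1; sign (−1)^0·-1^1·-1^2 = -1.
(a,b)_37: α=2, u≡16; β=1, v≡34 (mod 37); (16|37)=+1, (34|37)=+1; sign (−1)^0·+1^1·+1^2 = +1.
(a,b)_3: α=-8, u≡1; β=-4, v≡1 (mod 3); (1|3)=+1, (1|3)=+1; sign (−1)^0·+1^-4·+1^-8 = +1.
(a,b)_∞: sgn(46)=+, sgn(1002478)=+, so +1.
(a,b)_23: α=1, u≡1; β=1, v≡3 (mod 23); (1|23)=+1, (3|23)=+1; sign (−1)^1·+1^1·+1^1 = -1.
(a,b)_31: α=2, u≡23; β=1, v≡5 (mod 31); (23|31)=-1, (5|31)=+1; sign (−1)^0·-1^1·+1^2 = -1.
(a,b)_2: α=17, β=7; u≡7, v≡7 (mod 8); ε(u)ε(v)=1·1, αω(v)=17·0, βω(u)=7·0; sum ≡ 1  ⇒  -1.
|Ram(46, 1002478)| = 4, even; anisotropic at {2, 19, 23, 31}.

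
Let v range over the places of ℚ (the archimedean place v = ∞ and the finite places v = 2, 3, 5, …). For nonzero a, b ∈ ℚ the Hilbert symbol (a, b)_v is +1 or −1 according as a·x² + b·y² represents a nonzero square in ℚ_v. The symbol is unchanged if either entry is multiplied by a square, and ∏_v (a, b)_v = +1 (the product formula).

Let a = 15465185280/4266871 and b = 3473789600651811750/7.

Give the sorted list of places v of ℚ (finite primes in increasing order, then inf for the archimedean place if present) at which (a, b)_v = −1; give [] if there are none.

(a, b) ≡ (203205, 123690) mod (ℚ^×)²; places V = {2, 3, 5, 7, 19, 23, 31, 53, ∞}.
(a,b)_∞: sgn(203205)=+, sgn(123690)=+, so +1.
(a,b)_5: α=1, u≡1; β=3, v≡2 (mod 5); (1|5)=+1, (2|5)=-1; sign (−1)^0·+1^3·-1^1 = -1.
(a,b)_53: α=-2, u≡51; β=0, v≡22 (mod 53); (51|53)=-1, (22|53)=-1; sign (−1)^0·-1^0·-1^-2 = +1.
(a,b)_23: α=1, u≡6; β=4, v≡7 (mod 23); (6|23)=+1, (7|23)=-1; sign (−1)^0·+1^4·-1^1 = -1.
(a,b)_2: α=18, β=1; u≡5, v≡5 (mod 8); ε(u)ε(v)=0·0, αω(v)=18·1, βω(u)=1·1; sum ≡ 1  ⇒  -1.
(a,b)_31: α=-1, u≡16; β=3, v≡3 (mod 31); (16|31)=+1, (3|31)=-1; sign (−1)^1·+1^3·-1^-1 = +1.
(a,b)_7: α=-2, u≡1; β=-1, v≡1 (mod 7); (1|7)=+1, (1|7)=+1; sign (−1)^0·+1^-1·+1^-2 = +1.
(a,b)_3: α=3, u≡1; β=5, v≡1 (mod 3); (1|3)=+1, (1|3)=+1; sign (−1)^1·+1^5·+1^3 = -1.
(a,b)_19: α=1, u≡9; β=3, v≡10 (mod 19); (9|19)=+1, (10|19)=-1; sign (−1)^1·+1^3·-1^1 = +1.
Ram(203205, 123690) = {2, 3, 5, 23}; no ℚ_2-point on the conic.

[2, 3, 5, 23]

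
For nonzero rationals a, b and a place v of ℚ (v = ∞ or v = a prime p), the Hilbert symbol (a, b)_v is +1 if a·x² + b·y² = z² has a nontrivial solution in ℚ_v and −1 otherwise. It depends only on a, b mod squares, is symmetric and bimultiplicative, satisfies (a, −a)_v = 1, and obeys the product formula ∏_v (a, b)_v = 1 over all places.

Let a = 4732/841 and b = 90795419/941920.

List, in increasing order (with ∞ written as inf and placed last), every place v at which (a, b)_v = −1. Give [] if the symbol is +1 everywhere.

[5, 11]

Mod squares: a ≡ 7, b ≡ 770. Check v ∈ {∞, 2, 5, 7, 11, 13, 17, 29}.
v=29: a=29^-2·(≡5), b=29^-2·(≡25) mod 29; (5|29)=+1, (25|29)=+1; (−1)^{-2·-2·14}·(+1)^-2·(+1)^-2 = +1.
v=17: a=17^0·(≡5), b=17^2·(≡11) mod 17; (5|17)=-1, (11|17)=-1; (−1)^{0·2·8}·(-1)^2·(-1)^0 = +1.
v=2: v_2(a)=2, v_2(b)=-5; units ≡ 7, 1 (mod 8); ε·ε+αω+βω = 1·0+2·0+-5·0 ≡ 0  ⇒  (a,b)_2 = +1.
v=11: a=11^0·(≡7), b=11^1·(≡4) mod 11; (7|11)=-1, (4|11)=+1; (−1)^{0·1·5}·(-1)^1·(+1)^0 = -1.
v=5: a=5^0·(≡2), b=5^-1·(≡1) mod 5; (2|5)=-1, (1|5)=+1; (−1)^{0·-1·2}·(-1)^-1·(+1)^0 = -1.
v=∞: 7 > 0 and 770 > 0  ⇒  (a,b)_∞ = +1.
v=13: a=13^2·(≡6), b=13^4·(≡4) mod 13; (6|13)=-1, (4|13)=+1; (−1)^{2·4·6}·(-1)^4·(+1)^2 = +1.
v=7: a=7^1·(≡4), b=7^-1·(≡6) mod 7; (4|7)=+1, (6|7)=-1; (−1)^{1·-1·3}·(+1)^-1·(-1)^1 = +1.
|Ram(7, 770)| = 2, even; anisotropic at {5, 11}.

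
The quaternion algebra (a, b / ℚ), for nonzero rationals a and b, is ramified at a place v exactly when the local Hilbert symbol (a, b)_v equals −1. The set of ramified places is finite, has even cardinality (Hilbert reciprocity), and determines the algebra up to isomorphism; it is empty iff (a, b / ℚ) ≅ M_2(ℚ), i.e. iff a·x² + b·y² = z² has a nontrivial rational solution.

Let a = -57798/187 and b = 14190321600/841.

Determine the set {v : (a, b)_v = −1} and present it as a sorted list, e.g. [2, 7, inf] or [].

(a, b) ≡ (-7106, 119) mod (ℚ^×)²; places V = {2, 3, 5, 7, 11, 13, 17, 19, 29, ∞}.
(a,b)_29: α=0, u≡20; β=-2, v≡14 (mod 29); (20|29)=+1, (14|29)=-1; sign (−1)^0·+1^-2·-1^0 = +1.
(a,b)_3: α=2, u≡1; β=2, v≡2 (mod 3); (1|3)=+1, (2|3)=-1; sign (−1)^0·+1^2·-1^2 = +1.
(a,b)_17: α=-1, u≡11; β=1, v≡6 (mod 17); (11|17)=-1, (6|17)=-1; sign (−1)^0·-1^1·-1^-1 = +1.
(a,b)_19: α=1, u≡7; β=0, v≡6 (mod 19); (7|19)=+1, (6|19)=+1; sign (−1)^0·+1^0·+1^1 = +1.
(a,b)_2: α=1, β=6; u≡7, v≡7 (mod 8); ε(u)ε(v)=1·1, αω(v)=1·0, βω(u)=6·0; sum ≡ 1  ⇒  -1.
(a,b)_∞: sgn(-7106)=−, sgn(119)=+, so +1.
(a,b)_7: α=0, u≡3; β=3, v≡3 (mod 7); (3|7)=-1, (3|7)=-1; sign (−1)^0·-1^3·-1^0 = -1.
(a,b)_5: α=0, u≡1; β=2, v≡4 (mod 5); (1|5)=+1, (4|5)=+1; sign (−1)^0·+1^2·+1^0 = +1.
(a,b)_13: α=2, u≡7; β=2, v≡7 (mod 13); (7|13)=-1, (7|13)=-1; sign (−1)^0·-1^2·-1^2 = +1.
(a,b)_11: α=-1, u≡3; β=0, v≡3 (mod 11); (3|11)=+1, (3|11)=+1; sign (−1)^0·+1^0·+1^-1 = +1.
|Ram(-7106, 119)| = 2, even; anisotropic at {2, 7}.

[2, 7]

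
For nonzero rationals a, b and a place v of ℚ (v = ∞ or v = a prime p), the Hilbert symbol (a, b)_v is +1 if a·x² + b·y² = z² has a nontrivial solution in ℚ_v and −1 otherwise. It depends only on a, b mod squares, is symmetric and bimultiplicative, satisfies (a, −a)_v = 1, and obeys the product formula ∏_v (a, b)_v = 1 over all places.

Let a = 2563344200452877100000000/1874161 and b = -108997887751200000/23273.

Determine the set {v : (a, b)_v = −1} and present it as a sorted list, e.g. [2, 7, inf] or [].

[2, 3, 7, 17]

Mod squares: a ≡ 651, b ≡ -85. Check v ∈ {∞, 2, 3, 5, 7, 17, 31, 37}.
v=17: a=17^2·(≡3), b=17^-1·(≡11) mod 17; (3|17)=-1, (11|17)=-1; (−1)^{2·-1·8}·(-1)^-1·(-1)^2 = -1.
v=∞: 651 > 0 and -85 < 0  ⇒  (a,b)_∞ = +1.
v=2: v_2(a)=8, v_2(b)=8; units ≡ 3, 3 (mod 8); ε·ε+αω+βω = 1·1+8·1+8·1 ≡ 1  ⇒  (a,b)_2 = -1.
v=31: a=31^3·(≡23), b=31^2·(≡8) mod 31; (23|31)=-1, (8|31)=+1; (−1)^{3·2·15}·(-1)^2·(+1)^3 = +1.
v=7: a=7^5·(≡4), b=7^4·(≡6) mod 7; (4|7)=+1, (6|7)=-1; (−1)^{5·4·3}·(+1)^4·(-1)^5 = -1.
v=5: a=5^8·(≡1), b=5^5·(≡2) mod 5; (1|5)=+1, (2|5)=-1; (−1)^{8·5·2}·(+1)^5·(-1)^8 = +1.
v=3: a=3^11·(≡1), b=3^10·(≡2) mod 3; (1|3)=+1, (2|3)=-1; (−1)^{11·10·1}·(+1)^10·(-1)^11 = -1.
v=37: a=37^-4·(≡22), b=37^-2·(≡1) mod 37; (22|37)=-1, (1|37)=+1; (−1)^{-4·-2·18}·(-1)^-2·(+1)^-4 = +1.
Ram(651, -85) = {2, 3, 7, 17}; no ℚ_2-point on the conic.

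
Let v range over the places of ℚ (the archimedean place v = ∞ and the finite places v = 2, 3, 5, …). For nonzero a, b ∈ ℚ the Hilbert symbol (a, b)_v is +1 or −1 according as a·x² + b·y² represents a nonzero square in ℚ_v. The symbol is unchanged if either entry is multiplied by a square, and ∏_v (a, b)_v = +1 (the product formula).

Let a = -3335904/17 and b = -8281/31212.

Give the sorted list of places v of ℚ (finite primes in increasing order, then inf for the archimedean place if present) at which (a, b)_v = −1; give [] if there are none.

(a, b) ≡ (-4862, -3) mod (ℚ^×)²; places V = {2, 3, 7, 11, 13, 17, ∞}.
(a,b)_2: α=5, β=-2; u≡1, v≡5 (mod 8); ε(u)ε(v)=0·0, αω(v)=5·1, βω(u)=-2·0; sum ≡ 1  ⇒  -1.
(a,b)_13: α=1, u≡3; β=2, v≡10 (mod 13); (3|13)=+1, (10|13)=+1; sign (−1)^0·+1^2·+1^1 = +1.
(a,b)_7: α=0, u≡3; β=2, v≡1 (mod 7); (3|7)=-1, (1|7)=+1; sign (−1)^0·-1^2·+1^0 = +1.
(a,b)_3: α=6, u≡1; β=-3, v≡2 (mod 3); (1|3)=+1, (2|3)=-1; sign (−1)^0·+1^-3·-1^6 = +1.
(a,b)_11: α=1, u≡1; β=0, v≡7 (mod 11); (1|11)=+1, (7|11)=-1; sign (−1)^0·+1^0·-1^1 = -1.
(a,b)_∞: sgn(-4862)=−, sgn(-3)=−, so -1.
(a,b)_17: α=-1, u≡6; β=-2, v≡11 (mod 17); (6|17)=-1, (11|17)=-1; sign (−1)^0·-1^-2·-1^-1 = -1.
(-4862, -3 / ℚ) ramifies at {2, 11, 17, ∞}: a division algebra.

[2, 11, 17, inf]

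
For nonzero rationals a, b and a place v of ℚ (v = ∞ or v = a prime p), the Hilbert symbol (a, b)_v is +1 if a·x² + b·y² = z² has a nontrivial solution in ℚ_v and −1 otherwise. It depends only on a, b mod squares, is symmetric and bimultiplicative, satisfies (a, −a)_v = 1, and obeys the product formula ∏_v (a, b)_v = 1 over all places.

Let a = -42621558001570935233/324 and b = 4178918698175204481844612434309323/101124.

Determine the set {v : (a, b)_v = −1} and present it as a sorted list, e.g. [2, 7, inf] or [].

Mod squares: a ≡ -229313, b ≡ 848003. Check v ∈ {∞, 2, 3, 7, 11, 13, 17, 19, 37, 41, 43, 47, 53}.
v=47: a=47^1·(≡36), b=47^2·(≡26) mod 47; (36|47)=+1, (26|47)=-1; (−1)^{1·2·23}·(+1)^2·(-1)^1 = -1.
v=2: v_2(a)=-2, v_2(b)=-2; units ≡ 7, 3 (mod 8); ε·ε+αω+βω = 1·1+-2·1+-2·0 ≡ 1  ⇒  (a,b)_2 = -1.
v=37: a=37^2·(≡29), b=37^3·(≡16) mod 37; (29|37)=-1, (16|37)=+1; (−1)^{2·3·18}·(-1)^3·(+1)^2 = -1.
v=17: a=17^1·(≡16), b=17^2·(≡16) mod 17; (16|17)=+1, (16|17)=+1; (−1)^{1·2·8}·(+1)^2·(+1)^1 = +1.
v=43: a=43^2·(≡10), b=43^3·(≡34) mod 43; (10|43)=+1, (34|43)=-1; (−1)^{2·3·21}·(+1)^3·(-1)^2 = +1.
v=∞: -229313 < 0 and 848003 > 0  ⇒  (a,b)_∞ = +1.
v=13: a=13^0·(≡2), b=13^3·(≡4) mod 13; (2|13)=-1, (4|13)=+1; (−1)^{0·3·6}·(-1)^3·(+1)^0 = -1.
v=11: a=11^2·(≡5), b=11^0·(≡6) mod 11; (5|11)=+1, (6|11)=-1; (−1)^{2·0·5}·(+1)^0·(-1)^2 = +1.
v=3: a=3^-4·(≡1), b=3^-2·(≡2) mod 3; (1|3)=+1, (2|3)=-1; (−1)^{-4·-2·1}·(+1)^-2·(-1)^-4 = +1.
v=7: a=7^1·(≡2), b=7^2·(≡1) mod 7; (2|7)=+1, (1|7)=+1; (−1)^{1·2·3}·(+1)^2·(+1)^1 = +1.
v=19: a=19^2·(≡4), b=19^4·(≡18) mod 19; (4|19)=+1, (18|19)=-1; (−1)^{2·4·9}·(+1)^4·(-1)^2 = +1.
v=53: a=53^0·(≡19), b=53^-2·(≡26) mod 53; (19|53)=-1, (26|53)=-1; (−1)^{0·-2·26}·(-1)^-2·(-1)^0 = +1.
v=41: a=41^3·(≡6), b=41^5·(≡17) mod 41; (6|41)=-1, (17|41)=-1; (−1)^{3·5·20}·(-1)^5·(-1)^3 = +1.
Ram(-229313, 848003) = {2, 13, 37, 47}; no ℚ_2-point on the conic.

[2, 13, 37, 47]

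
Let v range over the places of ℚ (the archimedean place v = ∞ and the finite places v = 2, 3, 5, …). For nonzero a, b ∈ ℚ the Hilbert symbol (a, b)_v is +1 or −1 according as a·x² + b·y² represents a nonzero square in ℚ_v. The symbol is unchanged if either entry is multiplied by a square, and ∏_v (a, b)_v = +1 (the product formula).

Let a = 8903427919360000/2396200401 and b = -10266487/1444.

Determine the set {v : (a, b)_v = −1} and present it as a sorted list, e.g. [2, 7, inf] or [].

Mod squares: a ≡ 121771, b ≡ -84847. Check v ∈ {∞, 2, 3, 5, 7, 11, 13, 17, 19, 23, 29, 31, 37}.
v=37: a=37^-2·(≡25), b=37^0·(≡14) mod 37; (25|37)=+1, (14|37)=-1; (−1)^{-2·0·18}·(+1)^0·(-1)^-2 = +1.
v=31: a=31^0·(≡26), b=31^1·(≡17) mod 31; (26|31)=-1, (17|31)=-1; (−1)^{0·1·15}·(-1)^1·(-1)^0 = -1.
v=29: a=29^1·(≡20), b=29^0·(≡28) mod 29; (20|29)=+1, (28|29)=+1; (−1)^{1·0·14}·(+1)^0·(+1)^1 = +1.
v=13: a=13^5·(≡2), b=13^0·(≡3) mod 13; (2|13)=-1, (3|13)=+1; (−1)^{5·0·6}·(-1)^0·(+1)^5 = +1.
v=17: a=17^1·(≡11), b=17^1·(≡3) mod 17; (11|17)=-1, (3|17)=-1; (−1)^{1·1·8}·(-1)^1·(-1)^1 = +1.
v=19: a=19^1·(≡9), b=19^-2·(≡17) mod 19; (9|19)=+1, (17|19)=+1; (−1)^{1·-2·9}·(+1)^-2·(+1)^1 = +1.
v=23: a=23^0·(≡18), b=23^1·(≡20) mod 23; (18|23)=+1, (20|23)=-1; (−1)^{0·1·11}·(+1)^1·(-1)^0 = +1.
v=5: a=5^4·(≡1), b=5^0·(≡2) mod 5; (1|5)=+1, (2|5)=-1; (−1)^{4·0·2}·(+1)^0·(-1)^4 = +1.
v=2: v_2(a)=12, v_2(b)=-2; units ≡ 3, 1 (mod 8); ε·ε+αω+βω = 1·0+12·0+-2·1 ≡ 0  ⇒  (a,b)_2 = +1.
v=∞: 121771 > 0 and -84847 < 0  ⇒  (a,b)_∞ = +1.
v=11: a=11^0·(≡4), b=11^2·(≡6) mod 11; (4|11)=+1, (6|11)=-1; (−1)^{0·2·5}·(+1)^2·(-1)^0 = +1.
v=7: a=7^-4·(≡3), b=7^1·(≡3) mod 7; (3|7)=-1, (3|7)=-1; (−1)^{-4·1·3}·(-1)^1·(-1)^-4 = -1.
v=3: a=3^-6·(≡1), b=3^0·(≡2) mod 3; (1|3)=+1, (2|3)=-1; (−1)^{-6·0·1}·(+1)^0·(-1)^-6 = +1.
Ram(121771, -84847) = {7, 31}; no ℚ_7-point on the conic.

[7, 31]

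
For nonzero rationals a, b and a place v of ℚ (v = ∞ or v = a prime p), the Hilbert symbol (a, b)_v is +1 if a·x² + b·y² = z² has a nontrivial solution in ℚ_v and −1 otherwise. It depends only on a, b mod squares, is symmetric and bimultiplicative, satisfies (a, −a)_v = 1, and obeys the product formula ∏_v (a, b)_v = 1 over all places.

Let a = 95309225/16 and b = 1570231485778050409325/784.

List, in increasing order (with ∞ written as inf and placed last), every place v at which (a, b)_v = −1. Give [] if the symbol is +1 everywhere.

(a, b) ≡ (3812369, 4321493) mod (ℚ^×)²; places V = {2, 5, 7, 11, 17, 19, 23, 29, 31, 37, ∞}.
(a,b)_17: α=1, u≡5; β=2, v≡4 (mod 17); (5|17)=-1, (4|17)=+1; sign (−1)^0·-1^2·+1^1 = +1.
(a,b)_∞: sgn(3812369)=+, sgn(4321493)=+, so +1.
(a,b)_23: α=0, u≡12; β=1, v≡18 (mod 23); (12|23)=+1, (18|23)=+1; sign (−1)^0·+1^1·+1^0 = +1.
(a,b)_19: α=1, u≡16; β=3, v≡6 (mod 19); (16|19)=+1, (6|19)=+1; sign (−1)^1·+1^3·+1^1 = -1.
(a,b)_5: α=2, u≡4; β=2, v≡2 (mod 5); (4|5)=+1, (2|5)=-1; sign (−1)^0·+1^2·-1^2 = +1.
(a,b)_29: α=1, u≡28; β=3, v≡26 (mod 29); (28|29)=+1, (26|29)=-1; sign (−1)^0·+1^3·-1^1 = -1.
(a,b)_11: α=1, u≡10; β=3, v≡3 (mod 11); (10|11)=-1, (3|11)=+1; sign (−1)^1·-1^3·+1^1 = +1.
(a,b)_31: α=0, u≡8; β=1, v≡23 (mod 31); (8|31)=+1, (23|31)=-1; sign (−1)^0·+1^1·-1^0 = +1.
(a,b)_7: α=0, u≡2; β=-2, v≡2 (mod 7); (2|7)=+1, (2|7)=+1; sign (−1)^0·+1^-2·+1^0 = +1.
(a,b)_37: α=1, u≡6; β=2, v≡21 (mod 37); (6|37)=-1, (21|37)=+1; sign (−1)^0·-1^2·+1^1 = +1.
(a,b)_2: α=-4, β=-4; u≡1, v≡5 (mod 8); ε(u)ε(v)=0·0, αω(v)=-4·1, βω(u)=-4·0; sum ≡ 0  ⇒  +1.
(3812369, 4321493 / ℚ) ramifies at {19, 29}: a division algebra.

[19, 29]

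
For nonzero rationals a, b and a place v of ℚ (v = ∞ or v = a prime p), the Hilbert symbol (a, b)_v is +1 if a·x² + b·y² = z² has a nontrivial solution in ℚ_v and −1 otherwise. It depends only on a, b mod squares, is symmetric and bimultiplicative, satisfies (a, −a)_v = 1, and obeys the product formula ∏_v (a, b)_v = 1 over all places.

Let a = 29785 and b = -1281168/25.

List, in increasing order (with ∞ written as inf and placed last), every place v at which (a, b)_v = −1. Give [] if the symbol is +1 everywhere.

[5, 7, 37, 41]

(a, b) ≡ (29785, -8897) mod (ℚ^×)²; places V = {2, 3, 5, 7, 23, 31, 37, 41, ∞}.
(a,b)_7: α=1, u≡6; β=1, v≡3 (mod 7); (6|7)=-1, (3|7)=-1; sign (−1)^1·-1^1·-1^1 = -1.
(a,b)_31: α=0, u≡25; β=1, v≡6 (mod 31); (25|31)=+1, (6|31)=-1; sign (−1)^0·+1^1·-1^0 = +1.
(a,b)_41: α=0, u≡19; β=1, v≡26 (mod 41); (19|41)=-1, (26|41)=-1; sign (−1)^0·-1^1·-1^0 = -1.
(a,b)_2: α=0, β=4; u≡1, v≡7 (mod 8); ε(u)ε(v)=0·1, αω(v)=0·0, βω(u)=4·0; sum ≡ 0  ⇒  +1.
(a,b)_5: α=1, u≡2; β=-2, v≡2 (mod 5); (2|5)=-1, (2|5)=-1; sign (−1)^0·-1^-2·-1^1 = -1.
(a,b)_3: α=0, u≡1; β=2, v≡1 (mod 3); (1|3)=+1, (1|3)=+1; sign (−1)^0·+1^2·+1^0 = +1.
(a,b)_37: α=1, u≡28; β=0, v≡19 (mod 37); (28|37)=+1, (19|37)=-1; sign (−1)^0·+1^0·-1^1 = -1.
(a,b)_∞: sgn(29785)=+, sgn(-8897)=−, so +1.
(a,b)_23: α=1, u≡7; β=0, v≡12 (mod 23); (7|23)=-1, (12|23)=+1; sign (−1)^0·-1^0·+1^1 = +1.
(29785, -8897 / ℚ) ramifies at {5, 7, 37, 41}: a division algebra.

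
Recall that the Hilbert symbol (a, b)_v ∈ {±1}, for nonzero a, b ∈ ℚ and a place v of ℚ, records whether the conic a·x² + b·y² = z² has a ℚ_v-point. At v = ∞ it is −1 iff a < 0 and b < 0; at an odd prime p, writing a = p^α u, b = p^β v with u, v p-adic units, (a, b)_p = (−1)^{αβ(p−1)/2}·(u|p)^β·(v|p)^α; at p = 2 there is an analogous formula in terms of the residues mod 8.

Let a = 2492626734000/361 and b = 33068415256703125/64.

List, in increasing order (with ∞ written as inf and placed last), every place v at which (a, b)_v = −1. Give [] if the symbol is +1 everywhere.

(a, b) ≡ (2395835, 9061) mod (ℚ^×)²; places V = {2, 3, 5, 13, 17, 19, 29, 31, 41, ∞}.
(a,b)_17: α=2, u≡9; β=3, v≡5 (mod 17); (9|17)=+1, (5|17)=-1; sign (−1)^0·+1^3·-1^2 = +1.
(a,b)_13: α=1, u≡7; β=1, v≡5 (mod 13); (7|13)=-1, (5|13)=-1; sign (−1)^0·-1^1·-1^1 = +1.
(a,b)_∞: sgn(2395835)=+, sgn(9061)=+, so +1.
(a,b)_19: α=-2, u≡16; β=0, v≡16 (mod 19); (16|19)=+1, (16|19)=+1; sign (−1)^0·+1^0·+1^-2 = +1.
(a,b)_5: α=3, u≡2; β=6, v≡1 (mod 5); (2|5)=-1, (1|5)=+1; sign (−1)^0·-1^6·+1^3 = +1.
(a,b)_41: α=1, u≡20; β=1, v≡18 (mod 41); (20|41)=+1, (18|41)=+1; sign (−1)^0·+1^1·+1^1 = +1.
(a,b)_29: α=1, u≡13; β=2, v≡23 (mod 29); (13|29)=+1, (23|29)=+1; sign (−1)^0·+1^2·+1^1 = +1.
(a,b)_31: α=1, u≡4; β=2, v≡25 (mod 31); (4|31)=+1, (25|31)=+1; sign (−1)^0·+1^2·+1^1 = +1.
(a,b)_2: α=4, β=-6; u≡3, v≡5 (mod 8); ε(u)ε(v)=1·0, αω(v)=4·1, βω(u)=-6·1; sum ≡ 0  ⇒  +1.
(a,b)_3: α=2, u≡2; β=0, v≡1 (mod 3); (2|3)=-1, (1|3)=+1; sign (−1)^0·-1^0·+1^2 = +1.
Ram(a, b) = ∅: the form 2395835·x² + 9061·y² − z² is isotropic over every ℚ_v, so by Hasse–Minkowski it is isotropic over ℚ.

[]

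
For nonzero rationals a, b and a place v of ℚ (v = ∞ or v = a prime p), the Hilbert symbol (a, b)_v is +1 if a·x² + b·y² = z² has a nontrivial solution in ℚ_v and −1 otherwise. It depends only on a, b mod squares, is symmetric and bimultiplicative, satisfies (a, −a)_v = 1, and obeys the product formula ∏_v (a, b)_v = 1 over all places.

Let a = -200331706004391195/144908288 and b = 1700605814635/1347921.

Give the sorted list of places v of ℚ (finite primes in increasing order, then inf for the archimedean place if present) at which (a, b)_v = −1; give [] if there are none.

[2, 17, 23, 29]

Mod squares: a ≡ -335110, b ≡ 737035. Check v ∈ {∞, 2, 3, 5, 7, 13, 17, 19, 23, 29, 31, 43, 47, 53}.
v=23: a=23^5·(≡1), b=23^1·(≡1) mod 23; (1|23)=+1, (1|23)=+1; (−1)^{5·1·11}·(+1)^1·(+1)^5 = -1.
v=47: a=47^1·(≡7), b=47^0·(≡12) mod 47; (7|47)=+1, (12|47)=+1; (−1)^{1·0·23}·(+1)^0·(+1)^1 = +1.
v=13: a=13^2·(≡3), b=13^1·(≡7) mod 13; (3|13)=+1, (7|13)=-1; (−1)^{2·1·6}·(+1)^1·(-1)^2 = +1.
v=19: a=19^-2·(≡2), b=19^0·(≡11) mod 19; (2|19)=-1, (11|19)=+1; (−1)^{-2·0·9}·(-1)^0·(+1)^-2 = +1.
v=3: a=3^2·(≡2), b=3^-6·(≡1) mod 3; (2|3)=-1, (1|3)=+1; (−1)^{2·-6·1}·(-1)^-6·(+1)^2 = +1.
v=29: a=29^0·(≡27), b=29^1·(≡26) mod 29; (27|29)=-1, (26|29)=-1; (−1)^{0·1·14}·(-1)^1·(-1)^0 = -1.
v=7: a=7^-2·(≡4), b=7^4·(≡3) mod 7; (4|7)=+1, (3|7)=-1; (−1)^{-2·4·3}·(+1)^4·(-1)^-2 = +1.
v=∞: -335110 < 0 and 737035 > 0  ⇒  (a,b)_∞ = +1.
v=31: a=31^1·(≡20), b=31^2·(≡14) mod 31; (20|31)=+1, (14|31)=+1; (−1)^{1·2·15}·(+1)^2·(+1)^1 = +1.
v=53: a=53^2·(≡1), b=53^0·(≡38) mod 53; (1|53)=+1, (38|53)=+1; (−1)^{2·0·26}·(+1)^0·(+1)^2 = +1.
v=2: v_2(a)=-13, v_2(b)=0; units ≡ 5, 3 (mod 8); ε·ε+αω+βω = 0·1+-13·1+0·1 ≡ 1  ⇒  (a,b)_2 = -1.
v=5: a=5^1·(≡2), b=5^1·(≡2) mod 5; (2|5)=-1, (2|5)=-1; (−1)^{1·1·2}·(-1)^1·(-1)^1 = +1.
v=43: a=43^0·(≡32), b=43^-2·(≡35) mod 43; (32|43)=-1, (35|43)=+1; (−1)^{0·-2·21}·(-1)^-2·(+1)^0 = +1.
v=17: a=17^0·(≡10), b=17^1·(≡14) mod 17; (10|17)=-1, (14|17)=-1; (−1)^{0·1·8}·(-1)^1·(-1)^0 = -1.
|Ram(-335110, 737035)| = 4, even; anisotropic at {2, 17, 23, 29}.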